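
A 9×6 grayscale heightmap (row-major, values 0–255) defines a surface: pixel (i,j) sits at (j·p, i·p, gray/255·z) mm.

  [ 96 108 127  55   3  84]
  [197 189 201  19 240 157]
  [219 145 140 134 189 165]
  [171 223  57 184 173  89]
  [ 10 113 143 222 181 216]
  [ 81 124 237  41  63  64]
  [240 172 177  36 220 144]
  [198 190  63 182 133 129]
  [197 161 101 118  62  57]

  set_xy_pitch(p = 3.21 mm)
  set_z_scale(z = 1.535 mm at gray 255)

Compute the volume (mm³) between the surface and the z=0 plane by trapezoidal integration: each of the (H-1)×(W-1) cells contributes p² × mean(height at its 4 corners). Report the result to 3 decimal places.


353.986

height_mm = gray/255 × 1.535; cell vol = 3.21² × mean(4 corners)
unit = 3.21² × 1.535 / (4×255) = 0.0155067 mm³ per gray-sum
row 0: Σ corner-gray over 5 cells = 2418  → 37.4951
row 1: Σ corner-gray over 5 cells = 3252  → 50.4277
row 2: Σ corner-gray over 5 cells = 3134  → 48.5979
row 3: Σ corner-gray over 5 cells = 3078  → 47.7295
row 4: Σ corner-gray over 5 cells = 2619  → 40.6119
row 5: Σ corner-gray over 5 cells = 2669  → 41.3873
row 6: Σ corner-gray over 5 cells = 3057  → 47.4039
row 7: Σ corner-gray over 5 cells = 2601  → 40.3328
Σ rows: total corner-gray = 22828  → 353.9860 mm³


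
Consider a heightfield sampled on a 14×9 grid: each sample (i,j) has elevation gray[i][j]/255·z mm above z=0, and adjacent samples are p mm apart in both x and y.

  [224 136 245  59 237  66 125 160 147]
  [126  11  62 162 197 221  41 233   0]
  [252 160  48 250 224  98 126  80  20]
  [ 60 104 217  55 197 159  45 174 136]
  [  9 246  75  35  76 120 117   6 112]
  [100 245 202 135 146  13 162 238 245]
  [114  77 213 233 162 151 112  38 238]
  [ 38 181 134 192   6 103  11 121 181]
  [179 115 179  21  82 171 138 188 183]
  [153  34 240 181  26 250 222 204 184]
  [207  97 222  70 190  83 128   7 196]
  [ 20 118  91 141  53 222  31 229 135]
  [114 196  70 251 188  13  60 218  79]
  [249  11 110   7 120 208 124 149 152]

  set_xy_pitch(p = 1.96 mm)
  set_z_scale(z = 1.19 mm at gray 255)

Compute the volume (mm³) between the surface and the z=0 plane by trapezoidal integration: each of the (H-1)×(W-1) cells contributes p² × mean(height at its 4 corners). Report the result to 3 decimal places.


height_mm = gray/255 × 1.19; cell vol = 1.96² × mean(4 corners)
unit = 1.96² × 1.19 / (4×255) = 0.00448187 mm³ per gray-sum
row 0: Σ corner-gray over 8 cells = 4407  → 19.7516
row 1: Σ corner-gray over 8 cells = 4224  → 18.9314
row 2: Σ corner-gray over 8 cells = 4342  → 19.4603
row 3: Σ corner-gray over 8 cells = 3569  → 15.9958
row 4: Σ corner-gray over 8 cells = 4098  → 18.3667
row 5: Σ corner-gray over 8 cells = 4951  → 22.1897
row 6: Σ corner-gray over 8 cells = 4039  → 18.1023
row 7: Σ corner-gray over 8 cells = 3865  → 17.3224
row 8: Σ corner-gray over 8 cells = 4801  → 21.5174
row 9: Σ corner-gray over 8 cells = 4648  → 20.8317
row 10: Σ corner-gray over 8 cells = 3922  → 17.5779
row 11: Σ corner-gray over 8 cells = 4110  → 18.4205
row 12: Σ corner-gray over 8 cells = 4044  → 18.1247
Σ rows: total corner-gray = 55020  → 246.5923 mm³

246.592


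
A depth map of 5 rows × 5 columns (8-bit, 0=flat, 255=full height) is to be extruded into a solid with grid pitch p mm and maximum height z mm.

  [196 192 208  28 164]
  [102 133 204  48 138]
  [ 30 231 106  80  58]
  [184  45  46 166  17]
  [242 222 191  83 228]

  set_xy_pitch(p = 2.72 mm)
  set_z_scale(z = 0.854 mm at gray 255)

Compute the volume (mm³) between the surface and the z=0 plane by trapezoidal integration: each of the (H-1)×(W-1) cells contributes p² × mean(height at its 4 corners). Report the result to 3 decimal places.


49.381

height_mm = gray/255 × 0.854; cell vol = 2.72² × mean(4 corners)
unit = 2.72² × 0.854 / (4×255) = 0.00619435 mm³ per gray-sum
row 0: Σ corner-gray over 4 cells = 2226  → 13.7886
row 1: Σ corner-gray over 4 cells = 1932  → 11.9675
row 2: Σ corner-gray over 4 cells = 1637  → 10.1401
row 3: Σ corner-gray over 4 cells = 2177  → 13.4851
Σ rows: total corner-gray = 7972  → 49.3813 mm³


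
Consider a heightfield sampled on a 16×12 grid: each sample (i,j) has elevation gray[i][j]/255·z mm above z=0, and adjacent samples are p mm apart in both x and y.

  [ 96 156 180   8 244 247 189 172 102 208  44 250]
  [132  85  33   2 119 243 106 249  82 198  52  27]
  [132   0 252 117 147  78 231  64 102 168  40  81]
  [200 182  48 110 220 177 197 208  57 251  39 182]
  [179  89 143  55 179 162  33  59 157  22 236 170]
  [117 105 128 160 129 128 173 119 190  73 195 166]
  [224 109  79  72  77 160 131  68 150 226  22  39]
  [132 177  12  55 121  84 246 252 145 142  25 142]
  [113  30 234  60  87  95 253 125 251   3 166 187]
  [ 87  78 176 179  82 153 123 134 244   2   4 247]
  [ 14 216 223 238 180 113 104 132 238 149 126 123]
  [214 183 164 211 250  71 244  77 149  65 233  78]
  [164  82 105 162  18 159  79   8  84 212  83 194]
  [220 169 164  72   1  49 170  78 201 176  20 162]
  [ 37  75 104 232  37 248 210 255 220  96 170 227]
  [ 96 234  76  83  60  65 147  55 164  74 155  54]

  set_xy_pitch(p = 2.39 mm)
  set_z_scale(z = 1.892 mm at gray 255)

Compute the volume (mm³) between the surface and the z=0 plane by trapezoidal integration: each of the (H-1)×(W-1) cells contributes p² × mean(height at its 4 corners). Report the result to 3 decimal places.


923.049

height_mm = gray/255 × 1.892; cell vol = 2.39² × mean(4 corners)
unit = 2.39² × 1.892 / (4×255) = 0.0105954 mm³ per gray-sum
row 0: Σ corner-gray over 11 cells = 5943  → 62.9684
row 1: Σ corner-gray over 11 cells = 5108  → 54.1212
row 2: Σ corner-gray over 11 cells = 5971  → 63.2650
row 3: Σ corner-gray over 11 cells = 5979  → 63.3498
row 4: Σ corner-gray over 11 cells = 5702  → 60.4149
row 5: Σ corner-gray over 11 cells = 5534  → 58.6349
row 6: Σ corner-gray over 11 cells = 5243  → 55.5516
row 7: Σ corner-gray over 11 cells = 5700  → 60.3937
row 8: Σ corner-gray over 11 cells = 5592  → 59.2494
row 9: Σ corner-gray over 11 cells = 6259  → 66.3165
row 10: Σ corner-gray over 11 cells = 7161  → 75.8736
row 11: Σ corner-gray over 11 cells = 5928  → 62.8094
row 12: Σ corner-gray over 11 cells = 4924  → 52.1717
row 13: Σ corner-gray over 11 cells = 6140  → 65.0557
row 14: Σ corner-gray over 11 cells = 5934  → 62.8730
Σ rows: total corner-gray = 87118  → 923.0488 mm³


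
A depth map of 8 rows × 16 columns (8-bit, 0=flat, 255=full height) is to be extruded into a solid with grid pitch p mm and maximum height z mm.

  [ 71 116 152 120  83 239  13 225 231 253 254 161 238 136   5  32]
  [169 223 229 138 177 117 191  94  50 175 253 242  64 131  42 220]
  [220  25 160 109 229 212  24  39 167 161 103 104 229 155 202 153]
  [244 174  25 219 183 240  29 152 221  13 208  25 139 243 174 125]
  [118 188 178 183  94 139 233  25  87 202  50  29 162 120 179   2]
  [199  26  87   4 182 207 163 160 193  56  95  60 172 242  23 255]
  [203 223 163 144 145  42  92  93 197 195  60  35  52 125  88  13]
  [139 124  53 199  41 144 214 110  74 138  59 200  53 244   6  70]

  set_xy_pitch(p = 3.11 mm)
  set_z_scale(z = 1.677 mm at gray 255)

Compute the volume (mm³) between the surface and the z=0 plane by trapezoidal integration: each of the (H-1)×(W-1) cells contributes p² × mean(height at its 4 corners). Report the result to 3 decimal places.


height_mm = gray/255 × 1.677; cell vol = 3.11² × mean(4 corners)
unit = 3.11² × 1.677 / (4×255) = 0.0159021 mm³ per gray-sum
row 0: Σ corner-gray over 15 cells = 9196  → 146.2354
row 1: Σ corner-gray over 15 cells = 8852  → 140.7651
row 2: Σ corner-gray over 15 cells = 8670  → 137.8709
row 3: Σ corner-gray over 15 cells = 8317  → 132.2575
row 4: Σ corner-gray over 15 cells = 7652  → 121.6826
row 5: Σ corner-gray over 15 cells = 7318  → 116.3714
row 6: Σ corner-gray over 15 cells = 7051  → 112.1255
Σ rows: total corner-gray = 57056  → 907.3085 mm³

907.309


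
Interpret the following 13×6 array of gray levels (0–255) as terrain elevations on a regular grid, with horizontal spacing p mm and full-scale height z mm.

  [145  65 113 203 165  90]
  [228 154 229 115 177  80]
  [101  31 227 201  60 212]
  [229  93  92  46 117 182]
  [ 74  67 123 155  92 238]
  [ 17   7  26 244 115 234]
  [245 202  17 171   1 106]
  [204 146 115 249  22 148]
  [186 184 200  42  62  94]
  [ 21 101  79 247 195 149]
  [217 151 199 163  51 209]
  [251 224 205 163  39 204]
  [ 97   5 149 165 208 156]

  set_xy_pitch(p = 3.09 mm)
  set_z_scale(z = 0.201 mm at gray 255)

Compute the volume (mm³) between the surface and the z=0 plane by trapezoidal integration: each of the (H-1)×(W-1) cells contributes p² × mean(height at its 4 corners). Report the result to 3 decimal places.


60.751

height_mm = gray/255 × 0.201; cell vol = 3.09² × mean(4 corners)
unit = 3.09² × 0.201 / (4×255) = 0.00188154 mm³ per gray-sum
row 0: Σ corner-gray over 5 cells = 2985  → 5.6164
row 1: Σ corner-gray over 5 cells = 3009  → 5.6615
row 2: Σ corner-gray over 5 cells = 2458  → 4.6248
row 3: Σ corner-gray over 5 cells = 2293  → 4.3144
row 4: Σ corner-gray over 5 cells = 2221  → 4.1789
row 5: Σ corner-gray over 5 cells = 2168  → 4.0792
row 6: Σ corner-gray over 5 cells = 2549  → 4.7960
row 7: Σ corner-gray over 5 cells = 2672  → 5.0275
row 8: Σ corner-gray over 5 cells = 2670  → 5.0237
row 9: Σ corner-gray over 5 cells = 2968  → 5.5844
row 10: Σ corner-gray over 5 cells = 3271  → 6.1545
row 11: Σ corner-gray over 5 cells = 3024  → 5.6898
Σ rows: total corner-gray = 32288  → 60.7511 mm³


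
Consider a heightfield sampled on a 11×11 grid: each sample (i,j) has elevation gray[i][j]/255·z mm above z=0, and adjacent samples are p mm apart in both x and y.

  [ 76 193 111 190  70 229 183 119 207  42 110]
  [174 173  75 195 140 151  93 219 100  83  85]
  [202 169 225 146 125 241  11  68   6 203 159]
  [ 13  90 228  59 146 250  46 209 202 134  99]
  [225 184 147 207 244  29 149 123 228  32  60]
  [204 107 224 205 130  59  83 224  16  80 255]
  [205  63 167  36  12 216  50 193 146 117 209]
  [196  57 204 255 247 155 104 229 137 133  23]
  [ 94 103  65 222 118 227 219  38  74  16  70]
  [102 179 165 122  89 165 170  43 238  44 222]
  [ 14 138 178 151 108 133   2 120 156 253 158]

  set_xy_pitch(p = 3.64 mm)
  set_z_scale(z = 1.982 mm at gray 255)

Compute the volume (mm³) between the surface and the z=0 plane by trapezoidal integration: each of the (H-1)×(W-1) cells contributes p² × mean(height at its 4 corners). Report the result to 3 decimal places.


height_mm = gray/255 × 1.982; cell vol = 3.64² × mean(4 corners)
unit = 3.64² × 1.982 / (4×255) = 0.0257458 mm³ per gray-sum
row 0: Σ corner-gray over 10 cells = 5591  → 143.9447
row 1: Σ corner-gray over 10 cells = 5466  → 140.7265
row 2: Σ corner-gray over 10 cells = 5589  → 143.8932
row 3: Σ corner-gray over 10 cells = 5811  → 149.6088
row 4: Σ corner-gray over 10 cells = 5686  → 146.3906
row 5: Σ corner-gray over 10 cells = 5129  → 132.0502
row 6: Σ corner-gray over 10 cells = 5675  → 146.1074
row 7: Σ corner-gray over 10 cells = 5589  → 143.8932
row 8: Σ corner-gray over 10 cells = 5082  → 130.8401
row 9: Σ corner-gray over 10 cells = 5404  → 139.1303
Σ rows: total corner-gray = 55022  → 1416.5849 mm³

1416.585


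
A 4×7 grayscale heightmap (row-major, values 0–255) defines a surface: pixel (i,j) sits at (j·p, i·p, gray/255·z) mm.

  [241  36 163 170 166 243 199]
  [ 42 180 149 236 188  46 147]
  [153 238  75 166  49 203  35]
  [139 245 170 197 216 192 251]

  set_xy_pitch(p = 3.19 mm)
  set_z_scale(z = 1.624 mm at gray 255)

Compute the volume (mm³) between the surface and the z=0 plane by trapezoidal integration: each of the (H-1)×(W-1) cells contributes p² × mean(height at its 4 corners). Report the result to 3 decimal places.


height_mm = gray/255 × 1.624; cell vol = 3.19² × mean(4 corners)
unit = 3.19² × 1.624 / (4×255) = 0.0162019 mm³ per gray-sum
row 0: Σ corner-gray over 6 cells = 3783  → 61.2920
row 1: Σ corner-gray over 6 cells = 3437  → 55.6861
row 2: Σ corner-gray over 6 cells = 4080  → 66.1039
Σ rows: total corner-gray = 11300  → 183.0820 mm³

183.082


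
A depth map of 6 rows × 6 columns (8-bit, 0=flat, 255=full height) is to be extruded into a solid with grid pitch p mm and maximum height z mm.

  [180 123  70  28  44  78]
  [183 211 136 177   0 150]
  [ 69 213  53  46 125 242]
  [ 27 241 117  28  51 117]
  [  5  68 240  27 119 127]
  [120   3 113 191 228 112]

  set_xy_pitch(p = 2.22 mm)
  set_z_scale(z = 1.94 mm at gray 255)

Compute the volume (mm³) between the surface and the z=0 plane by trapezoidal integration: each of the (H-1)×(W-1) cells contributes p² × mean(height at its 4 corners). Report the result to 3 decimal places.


106.278

height_mm = gray/255 × 1.94; cell vol = 2.22² × mean(4 corners)
unit = 2.22² × 1.94 / (4×255) = 0.00937362 mm³ per gray-sum
row 0: Σ corner-gray over 5 cells = 2169  → 20.3314
row 1: Σ corner-gray over 5 cells = 2566  → 24.0527
row 2: Σ corner-gray over 5 cells = 2203  → 20.6501
row 3: Σ corner-gray over 5 cells = 2058  → 19.2909
row 4: Σ corner-gray over 5 cells = 2342  → 21.9530
Σ rows: total corner-gray = 11338  → 106.2781 mm³


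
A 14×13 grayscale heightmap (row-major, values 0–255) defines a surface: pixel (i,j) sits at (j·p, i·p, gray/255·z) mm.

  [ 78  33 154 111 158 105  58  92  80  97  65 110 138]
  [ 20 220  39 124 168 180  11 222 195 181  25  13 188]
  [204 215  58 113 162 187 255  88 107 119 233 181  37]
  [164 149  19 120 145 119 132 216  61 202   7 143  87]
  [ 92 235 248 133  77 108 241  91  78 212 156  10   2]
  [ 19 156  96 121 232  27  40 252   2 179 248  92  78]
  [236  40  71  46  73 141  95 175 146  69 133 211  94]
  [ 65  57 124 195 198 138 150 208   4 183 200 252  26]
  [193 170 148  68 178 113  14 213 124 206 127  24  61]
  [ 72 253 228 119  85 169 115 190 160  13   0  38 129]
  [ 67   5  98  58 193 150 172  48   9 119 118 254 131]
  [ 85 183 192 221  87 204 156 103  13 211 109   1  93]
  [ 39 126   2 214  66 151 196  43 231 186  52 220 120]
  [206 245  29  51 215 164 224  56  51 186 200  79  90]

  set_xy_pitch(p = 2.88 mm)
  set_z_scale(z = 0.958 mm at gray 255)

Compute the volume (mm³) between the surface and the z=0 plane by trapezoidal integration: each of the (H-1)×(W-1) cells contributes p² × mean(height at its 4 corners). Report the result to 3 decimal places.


618.809

height_mm = gray/255 × 0.958; cell vol = 2.88² × mean(4 corners)
unit = 2.88² × 0.958 / (4×255) = 0.00779023 mm³ per gray-sum
row 0: Σ corner-gray over 12 cells = 5306  → 41.3350
row 1: Σ corner-gray over 12 cells = 6641  → 51.7349
row 2: Σ corner-gray over 12 cells = 6554  → 51.0572
row 3: Σ corner-gray over 12 cells = 6149  → 47.9021
row 4: Σ corner-gray over 12 cells = 6259  → 48.7591
row 5: Σ corner-gray over 12 cells = 5717  → 44.5367
row 6: Σ corner-gray over 12 cells = 6239  → 48.6032
row 7: Σ corner-gray over 12 cells = 6533  → 50.8936
row 8: Σ corner-gray over 12 cells = 5965  → 46.4687
row 9: Σ corner-gray over 12 cells = 5587  → 43.5240
row 10: Σ corner-gray over 12 cells = 5784  → 45.0587
row 11: Σ corner-gray over 12 cells = 6271  → 48.8525
row 12: Σ corner-gray over 12 cells = 6429  → 50.0834
Σ rows: total corner-gray = 79434  → 618.8092 mm³


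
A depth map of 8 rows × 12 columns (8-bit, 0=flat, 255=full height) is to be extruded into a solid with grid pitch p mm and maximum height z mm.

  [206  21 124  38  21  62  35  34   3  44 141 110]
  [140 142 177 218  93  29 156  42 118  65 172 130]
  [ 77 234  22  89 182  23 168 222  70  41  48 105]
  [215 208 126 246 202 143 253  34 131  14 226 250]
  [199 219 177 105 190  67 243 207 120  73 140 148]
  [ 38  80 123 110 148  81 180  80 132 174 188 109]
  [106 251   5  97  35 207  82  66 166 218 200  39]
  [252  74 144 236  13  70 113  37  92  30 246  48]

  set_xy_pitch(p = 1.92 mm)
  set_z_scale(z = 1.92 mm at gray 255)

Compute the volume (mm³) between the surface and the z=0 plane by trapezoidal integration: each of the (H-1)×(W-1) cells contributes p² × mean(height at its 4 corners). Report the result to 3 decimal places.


271.430

height_mm = gray/255 × 1.92; cell vol = 1.92² × mean(4 corners)
unit = 1.92² × 1.92 / (4×255) = 0.00693911 mm³ per gray-sum
row 0: Σ corner-gray over 11 cells = 4056  → 28.1450
row 1: Σ corner-gray over 11 cells = 5074  → 35.2090
row 2: Σ corner-gray over 11 cells = 6011  → 41.7110
row 3: Σ corner-gray over 11 cells = 7060  → 48.9901
row 4: Σ corner-gray over 11 cells = 6168  → 42.8004
row 5: Σ corner-gray over 11 cells = 5538  → 38.4288
row 6: Σ corner-gray over 11 cells = 5209  → 36.1458
Σ rows: total corner-gray = 39116  → 271.4301 mm³


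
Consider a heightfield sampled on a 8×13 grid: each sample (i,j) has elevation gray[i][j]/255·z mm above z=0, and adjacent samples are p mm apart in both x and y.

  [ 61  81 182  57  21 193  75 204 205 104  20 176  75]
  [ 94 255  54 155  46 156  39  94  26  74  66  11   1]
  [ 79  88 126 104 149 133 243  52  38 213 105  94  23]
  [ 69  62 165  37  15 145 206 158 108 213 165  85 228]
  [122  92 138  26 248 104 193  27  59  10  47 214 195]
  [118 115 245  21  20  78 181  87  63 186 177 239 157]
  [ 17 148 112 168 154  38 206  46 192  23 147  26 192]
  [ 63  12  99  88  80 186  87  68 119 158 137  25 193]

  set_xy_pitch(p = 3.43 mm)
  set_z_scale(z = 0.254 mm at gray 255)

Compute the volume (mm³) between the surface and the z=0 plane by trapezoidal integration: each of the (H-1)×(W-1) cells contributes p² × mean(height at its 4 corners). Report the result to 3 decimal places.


110.672

height_mm = gray/255 × 0.254; cell vol = 3.43² × mean(4 corners)
unit = 3.43² × 0.254 / (4×255) = 0.00292969 mm³ per gray-sum
row 0: Σ corner-gray over 12 cells = 4819  → 14.1182
row 1: Σ corner-gray over 12 cells = 4839  → 14.1768
row 2: Σ corner-gray over 12 cells = 5807  → 17.0127
row 3: Σ corner-gray over 12 cells = 5648  → 16.5469
row 4: Σ corner-gray over 12 cells = 5732  → 16.7930
row 5: Σ corner-gray over 12 cells = 5828  → 17.0742
row 6: Σ corner-gray over 12 cells = 5103  → 14.9502
Σ rows: total corner-gray = 37776  → 110.6720 mm³


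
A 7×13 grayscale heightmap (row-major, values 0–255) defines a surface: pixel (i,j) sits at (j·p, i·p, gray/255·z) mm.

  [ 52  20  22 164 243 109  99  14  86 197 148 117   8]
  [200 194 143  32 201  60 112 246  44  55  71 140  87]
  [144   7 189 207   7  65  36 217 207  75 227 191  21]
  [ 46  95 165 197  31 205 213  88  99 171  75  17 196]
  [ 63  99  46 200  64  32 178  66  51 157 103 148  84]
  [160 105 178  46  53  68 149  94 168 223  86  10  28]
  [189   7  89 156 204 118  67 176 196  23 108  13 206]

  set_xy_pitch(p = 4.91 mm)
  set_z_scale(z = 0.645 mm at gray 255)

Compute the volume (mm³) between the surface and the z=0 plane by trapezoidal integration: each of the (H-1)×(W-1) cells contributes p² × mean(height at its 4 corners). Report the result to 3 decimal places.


height_mm = gray/255 × 0.645; cell vol = 4.91² × mean(4 corners)
unit = 4.91² × 0.645 / (4×255) = 0.0152448 mm³ per gray-sum
row 0: Σ corner-gray over 12 cells = 5381  → 82.0324
row 1: Σ corner-gray over 12 cells = 5904  → 90.0055
row 2: Σ corner-gray over 12 cells = 5975  → 91.0878
row 3: Σ corner-gray over 12 cells = 5389  → 82.1544
row 4: Σ corner-gray over 12 cells = 4983  → 75.9650
row 5: Σ corner-gray over 12 cells = 5257  → 80.1421
Σ rows: total corner-gray = 32889  → 501.3871 mm³

501.387


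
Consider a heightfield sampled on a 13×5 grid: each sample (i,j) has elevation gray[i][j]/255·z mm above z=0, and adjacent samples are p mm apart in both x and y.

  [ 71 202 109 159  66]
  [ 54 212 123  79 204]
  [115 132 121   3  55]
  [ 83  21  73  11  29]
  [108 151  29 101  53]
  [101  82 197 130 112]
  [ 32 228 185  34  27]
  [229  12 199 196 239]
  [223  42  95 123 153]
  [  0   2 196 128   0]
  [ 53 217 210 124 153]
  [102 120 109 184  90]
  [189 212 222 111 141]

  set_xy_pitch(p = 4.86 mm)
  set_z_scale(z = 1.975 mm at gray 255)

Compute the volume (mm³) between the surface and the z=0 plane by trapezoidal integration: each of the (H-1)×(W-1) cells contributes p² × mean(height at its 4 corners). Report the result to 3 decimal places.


height_mm = gray/255 × 1.975; cell vol = 4.86² × mean(4 corners)
unit = 4.86² × 1.975 / (4×255) = 0.045734 mm³ per gray-sum
row 0: Σ corner-gray over 4 cells = 2163  → 98.9227
row 1: Σ corner-gray over 4 cells = 1768  → 80.8578
row 2: Σ corner-gray over 4 cells = 1004  → 45.9170
row 3: Σ corner-gray over 4 cells = 1045  → 47.7921
row 4: Σ corner-gray over 4 cells = 1754  → 80.2175
row 5: Σ corner-gray over 4 cells = 1984  → 90.7363
row 6: Σ corner-gray over 4 cells = 2235  → 102.2156
row 7: Σ corner-gray over 4 cells = 2178  → 99.6087
row 8: Σ corner-gray over 4 cells = 1548  → 70.7963
row 9: Σ corner-gray over 4 cells = 1960  → 89.6387
row 10: Σ corner-gray over 4 cells = 2326  → 106.3774
row 11: Σ corner-gray over 4 cells = 2438  → 111.4996
Σ rows: total corner-gray = 22403  → 1024.5795 mm³

1024.579


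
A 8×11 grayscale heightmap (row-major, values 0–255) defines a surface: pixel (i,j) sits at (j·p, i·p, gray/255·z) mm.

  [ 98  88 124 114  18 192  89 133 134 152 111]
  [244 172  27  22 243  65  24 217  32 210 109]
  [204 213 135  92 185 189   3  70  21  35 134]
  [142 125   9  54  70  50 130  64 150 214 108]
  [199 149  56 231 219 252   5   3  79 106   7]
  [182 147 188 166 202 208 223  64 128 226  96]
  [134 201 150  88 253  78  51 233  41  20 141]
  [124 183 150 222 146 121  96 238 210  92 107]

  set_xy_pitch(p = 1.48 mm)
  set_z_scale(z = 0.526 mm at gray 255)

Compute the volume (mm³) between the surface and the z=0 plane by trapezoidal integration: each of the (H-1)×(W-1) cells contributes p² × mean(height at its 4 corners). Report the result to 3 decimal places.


39.756

height_mm = gray/255 × 0.526; cell vol = 1.48² × mean(4 corners)
unit = 1.48² × 0.526 / (4×255) = 0.00112956 mm³ per gray-sum
row 0: Σ corner-gray over 10 cells = 4674  → 5.2796
row 1: Σ corner-gray over 10 cells = 4601  → 5.1971
row 2: Σ corner-gray over 10 cells = 4206  → 4.7509
row 3: Σ corner-gray over 10 cells = 4388  → 4.9565
row 4: Σ corner-gray over 10 cells = 5788  → 6.5379
row 5: Σ corner-gray over 10 cells = 5887  → 6.6497
row 6: Σ corner-gray over 10 cells = 5652  → 6.3843
Σ rows: total corner-gray = 35196  → 39.7560 mm³


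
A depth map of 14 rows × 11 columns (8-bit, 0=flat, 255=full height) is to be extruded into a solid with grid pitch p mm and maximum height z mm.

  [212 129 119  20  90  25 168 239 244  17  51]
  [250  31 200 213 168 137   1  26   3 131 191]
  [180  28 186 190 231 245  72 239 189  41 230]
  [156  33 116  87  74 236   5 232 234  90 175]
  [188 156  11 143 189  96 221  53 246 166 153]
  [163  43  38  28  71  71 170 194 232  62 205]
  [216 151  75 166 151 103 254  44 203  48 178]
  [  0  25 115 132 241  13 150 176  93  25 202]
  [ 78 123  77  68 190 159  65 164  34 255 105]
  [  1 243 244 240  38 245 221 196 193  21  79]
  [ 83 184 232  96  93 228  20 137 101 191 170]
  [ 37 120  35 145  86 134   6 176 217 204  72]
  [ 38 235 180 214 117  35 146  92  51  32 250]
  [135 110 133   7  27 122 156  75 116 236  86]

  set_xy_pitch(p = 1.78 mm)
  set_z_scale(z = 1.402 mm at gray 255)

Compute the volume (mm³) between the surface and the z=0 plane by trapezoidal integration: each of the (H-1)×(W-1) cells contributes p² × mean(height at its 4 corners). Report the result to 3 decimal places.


height_mm = gray/255 × 1.402; cell vol = 1.78² × mean(4 corners)
unit = 1.78² × 1.402 / (4×255) = 0.004355 mm³ per gray-sum
row 0: Σ corner-gray over 10 cells = 4626  → 20.1462
row 1: Σ corner-gray over 10 cells = 5513  → 24.0091
row 2: Σ corner-gray over 10 cells = 5797  → 25.2459
row 3: Σ corner-gray over 10 cells = 5448  → 23.7260
row 4: Σ corner-gray over 10 cells = 5089  → 22.1626
row 5: Σ corner-gray over 10 cells = 4970  → 21.6443
row 6: Σ corner-gray over 10 cells = 4926  → 21.4527
row 7: Σ corner-gray over 10 cells = 4595  → 20.0112
row 8: Σ corner-gray over 10 cells = 5815  → 25.3243
row 9: Σ corner-gray over 10 cells = 6179  → 26.9095
row 10: Σ corner-gray over 10 cells = 5172  → 22.5240
row 11: Σ corner-gray over 10 cells = 4847  → 21.1087
row 12: Σ corner-gray over 10 cells = 4677  → 20.3683
Σ rows: total corner-gray = 67654  → 294.6330 mm³

294.633


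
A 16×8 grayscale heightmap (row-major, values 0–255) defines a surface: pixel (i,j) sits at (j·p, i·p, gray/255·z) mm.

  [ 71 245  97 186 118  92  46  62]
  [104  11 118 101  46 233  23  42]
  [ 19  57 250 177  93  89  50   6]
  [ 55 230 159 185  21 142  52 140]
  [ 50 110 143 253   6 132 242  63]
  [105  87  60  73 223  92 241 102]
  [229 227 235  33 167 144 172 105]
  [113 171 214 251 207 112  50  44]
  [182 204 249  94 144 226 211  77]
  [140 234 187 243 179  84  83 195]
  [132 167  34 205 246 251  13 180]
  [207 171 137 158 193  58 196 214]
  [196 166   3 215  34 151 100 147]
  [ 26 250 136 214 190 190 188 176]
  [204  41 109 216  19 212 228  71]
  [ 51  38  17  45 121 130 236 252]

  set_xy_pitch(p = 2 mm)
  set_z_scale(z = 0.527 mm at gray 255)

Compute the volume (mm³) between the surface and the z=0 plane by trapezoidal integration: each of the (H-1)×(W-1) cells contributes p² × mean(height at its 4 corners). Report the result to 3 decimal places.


122.078

height_mm = gray/255 × 0.527; cell vol = 2² × mean(4 corners)
unit = 2² × 0.527 / (4×255) = 0.00206667 mm³ per gray-sum
row 0: Σ corner-gray over 7 cells = 2911  → 6.0161
row 1: Σ corner-gray over 7 cells = 2667  → 5.5118
row 2: Σ corner-gray over 7 cells = 3230  → 6.6753
row 3: Σ corner-gray over 7 cells = 3658  → 7.5599
row 4: Σ corner-gray over 7 cells = 3644  → 7.5309
row 5: Σ corner-gray over 7 cells = 4049  → 8.3679
row 6: Σ corner-gray over 7 cells = 4457  → 9.2111
row 7: Σ corner-gray over 7 cells = 4682  → 9.6761
row 8: Σ corner-gray over 7 cells = 4870  → 10.0647
row 9: Σ corner-gray over 7 cells = 4499  → 9.2979
row 10: Σ corner-gray over 7 cells = 4391  → 9.0747
row 11: Σ corner-gray over 7 cells = 3928  → 8.1179
row 12: Σ corner-gray over 7 cells = 4219  → 8.7193
row 13: Σ corner-gray over 7 cells = 4463  → 9.2235
row 14: Σ corner-gray over 7 cells = 3402  → 7.0308
Σ rows: total corner-gray = 59070  → 122.0780 mm³


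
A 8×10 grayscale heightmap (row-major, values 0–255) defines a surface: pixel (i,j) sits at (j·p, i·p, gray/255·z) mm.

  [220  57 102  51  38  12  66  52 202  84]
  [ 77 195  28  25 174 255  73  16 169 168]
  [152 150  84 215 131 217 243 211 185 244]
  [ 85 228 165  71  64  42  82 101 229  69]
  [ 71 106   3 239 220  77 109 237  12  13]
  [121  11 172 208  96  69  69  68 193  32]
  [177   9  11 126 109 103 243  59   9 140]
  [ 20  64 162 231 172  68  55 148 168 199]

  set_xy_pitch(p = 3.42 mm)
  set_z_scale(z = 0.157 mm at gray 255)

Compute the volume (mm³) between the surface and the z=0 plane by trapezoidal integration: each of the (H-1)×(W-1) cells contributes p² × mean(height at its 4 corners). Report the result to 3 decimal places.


54.300

height_mm = gray/255 × 0.157; cell vol = 3.42² × mean(4 corners)
unit = 3.42² × 0.157 / (4×255) = 0.00180033 mm³ per gray-sum
row 0: Σ corner-gray over 9 cells = 3579  → 6.4434
row 1: Σ corner-gray over 9 cells = 5383  → 9.6912
row 2: Σ corner-gray over 9 cells = 5386  → 9.6966
row 3: Σ corner-gray over 9 cells = 4208  → 7.5758
row 4: Σ corner-gray over 9 cells = 4015  → 7.2283
row 5: Σ corner-gray over 9 cells = 3580  → 6.4452
row 6: Σ corner-gray over 9 cells = 4010  → 7.2193
Σ rows: total corner-gray = 30161  → 54.2997 mm³


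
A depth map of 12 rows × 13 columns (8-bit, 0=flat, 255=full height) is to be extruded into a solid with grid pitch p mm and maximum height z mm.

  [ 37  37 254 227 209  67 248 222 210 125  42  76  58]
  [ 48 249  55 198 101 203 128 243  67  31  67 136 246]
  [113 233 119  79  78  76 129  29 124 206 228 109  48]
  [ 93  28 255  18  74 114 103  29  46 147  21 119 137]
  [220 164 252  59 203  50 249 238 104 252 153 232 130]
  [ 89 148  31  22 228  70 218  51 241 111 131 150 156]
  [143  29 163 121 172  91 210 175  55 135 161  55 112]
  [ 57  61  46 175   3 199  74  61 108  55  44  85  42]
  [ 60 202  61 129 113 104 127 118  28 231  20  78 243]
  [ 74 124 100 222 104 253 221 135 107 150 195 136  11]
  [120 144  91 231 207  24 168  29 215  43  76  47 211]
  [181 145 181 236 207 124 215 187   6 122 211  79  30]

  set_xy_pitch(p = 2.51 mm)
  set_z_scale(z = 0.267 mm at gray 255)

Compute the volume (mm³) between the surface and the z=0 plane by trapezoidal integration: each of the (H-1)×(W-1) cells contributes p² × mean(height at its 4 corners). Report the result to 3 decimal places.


110.018

height_mm = gray/255 × 0.267; cell vol = 2.51² × mean(4 corners)
unit = 2.51² × 0.267 / (4×255) = 0.00164914 mm³ per gray-sum
row 0: Σ corner-gray over 12 cells = 6779  → 11.1795
row 1: Σ corner-gray over 12 cells = 6231  → 10.2758
row 2: Σ corner-gray over 12 cells = 5119  → 8.4420
row 3: Σ corner-gray over 12 cells = 6400  → 10.5545
row 4: Σ corner-gray over 12 cells = 7309  → 12.0536
row 5: Σ corner-gray over 12 cells = 6036  → 9.9542
row 6: Σ corner-gray over 12 cells = 4910  → 8.0973
row 7: Σ corner-gray over 12 cells = 4646  → 7.6619
row 8: Σ corner-gray over 12 cells = 6304  → 10.3962
row 9: Σ corner-gray over 12 cells = 6460  → 10.6535
row 10: Σ corner-gray over 12 cells = 6518  → 10.7491
Σ rows: total corner-gray = 66712  → 110.0177 mm³


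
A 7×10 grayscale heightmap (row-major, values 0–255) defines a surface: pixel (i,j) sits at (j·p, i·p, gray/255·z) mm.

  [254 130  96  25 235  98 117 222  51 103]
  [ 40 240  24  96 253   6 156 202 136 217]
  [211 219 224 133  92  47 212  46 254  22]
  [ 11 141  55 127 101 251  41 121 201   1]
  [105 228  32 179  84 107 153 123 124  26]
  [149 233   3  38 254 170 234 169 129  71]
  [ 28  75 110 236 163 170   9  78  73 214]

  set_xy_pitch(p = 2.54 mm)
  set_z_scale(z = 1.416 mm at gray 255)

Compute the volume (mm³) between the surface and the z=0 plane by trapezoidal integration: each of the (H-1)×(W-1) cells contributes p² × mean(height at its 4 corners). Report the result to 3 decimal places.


height_mm = gray/255 × 1.416; cell vol = 2.54² × mean(4 corners)
unit = 2.54² × 1.416 / (4×255) = 0.00895634 mm³ per gray-sum
row 0: Σ corner-gray over 9 cells = 4788  → 42.8830
row 1: Σ corner-gray over 9 cells = 5170  → 46.3043
row 2: Σ corner-gray over 9 cells = 4775  → 42.7665
row 3: Σ corner-gray over 9 cells = 4279  → 38.3242
row 4: Σ corner-gray over 9 cells = 4871  → 43.6263
row 5: Σ corner-gray over 9 cells = 4750  → 42.5426
Σ rows: total corner-gray = 28633  → 256.4468 mm³

256.447


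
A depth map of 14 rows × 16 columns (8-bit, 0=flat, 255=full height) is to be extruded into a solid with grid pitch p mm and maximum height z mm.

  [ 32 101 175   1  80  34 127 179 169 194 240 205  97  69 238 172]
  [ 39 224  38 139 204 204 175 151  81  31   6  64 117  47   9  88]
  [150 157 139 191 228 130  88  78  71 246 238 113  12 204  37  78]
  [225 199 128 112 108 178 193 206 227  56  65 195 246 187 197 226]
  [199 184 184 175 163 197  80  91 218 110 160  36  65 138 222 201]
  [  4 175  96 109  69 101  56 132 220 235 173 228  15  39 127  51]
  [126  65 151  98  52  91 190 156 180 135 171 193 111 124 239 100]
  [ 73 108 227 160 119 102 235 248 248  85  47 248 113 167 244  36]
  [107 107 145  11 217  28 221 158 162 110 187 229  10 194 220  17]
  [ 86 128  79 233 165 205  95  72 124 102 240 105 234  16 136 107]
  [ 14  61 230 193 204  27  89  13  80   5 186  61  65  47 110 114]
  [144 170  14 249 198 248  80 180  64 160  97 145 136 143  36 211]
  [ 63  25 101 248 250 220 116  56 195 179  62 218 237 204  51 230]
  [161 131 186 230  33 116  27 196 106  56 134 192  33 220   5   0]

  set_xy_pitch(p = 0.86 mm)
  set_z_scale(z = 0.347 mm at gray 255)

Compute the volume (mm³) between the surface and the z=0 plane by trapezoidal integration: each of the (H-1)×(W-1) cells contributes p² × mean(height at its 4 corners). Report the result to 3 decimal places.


26.603

height_mm = gray/255 × 0.347; cell vol = 0.86² × mean(4 corners)
unit = 0.86² × 0.347 / (4×255) = 0.000251609 mm³ per gray-sum
row 0: Σ corner-gray over 15 cells = 7129  → 1.7937
row 1: Σ corner-gray over 15 cells = 7199  → 1.8113
row 2: Σ corner-gray over 15 cells = 9137  → 2.2990
row 3: Σ corner-gray over 15 cells = 9491  → 2.3880
row 4: Σ corner-gray over 15 cells = 8051  → 2.0257
row 5: Σ corner-gray over 15 cells = 7743  → 1.9482
row 6: Σ corner-gray over 15 cells = 8949  → 2.2516
row 7: Σ corner-gray over 15 cells = 8933  → 2.2476
row 8: Σ corner-gray over 15 cells = 8183  → 2.0589
row 9: Σ corner-gray over 15 cells = 6931  → 1.7439
row 10: Σ corner-gray over 15 cells = 7065  → 1.7776
row 11: Σ corner-gray over 15 cells = 8812  → 2.2172
row 12: Σ corner-gray over 15 cells = 8108  → 2.0400
Σ rows: total corner-gray = 105731  → 26.6029 mm³


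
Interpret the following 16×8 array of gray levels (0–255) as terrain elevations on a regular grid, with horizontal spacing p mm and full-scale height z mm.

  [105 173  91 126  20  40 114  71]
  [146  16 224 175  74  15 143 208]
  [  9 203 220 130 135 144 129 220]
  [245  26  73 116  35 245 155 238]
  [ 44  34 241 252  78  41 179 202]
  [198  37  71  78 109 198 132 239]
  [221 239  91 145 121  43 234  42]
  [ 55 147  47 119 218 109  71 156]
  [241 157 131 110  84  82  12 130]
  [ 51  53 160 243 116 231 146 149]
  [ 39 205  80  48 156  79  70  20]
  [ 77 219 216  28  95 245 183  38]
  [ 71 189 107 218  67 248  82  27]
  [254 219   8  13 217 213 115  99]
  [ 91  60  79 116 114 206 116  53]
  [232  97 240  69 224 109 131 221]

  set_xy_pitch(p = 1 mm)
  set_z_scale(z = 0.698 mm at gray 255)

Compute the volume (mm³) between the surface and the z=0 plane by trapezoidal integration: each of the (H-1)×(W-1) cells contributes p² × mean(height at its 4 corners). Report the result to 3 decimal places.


36.908

height_mm = gray/255 × 0.698; cell vol = 1² × mean(4 corners)
unit = 1² × 0.698 / (4×255) = 0.000684314 mm³ per gray-sum
row 0: Σ corner-gray over 7 cells = 2952  → 2.0201
row 1: Σ corner-gray over 7 cells = 3799  → 2.5997
row 2: Σ corner-gray over 7 cells = 3934  → 2.6921
row 3: Σ corner-gray over 7 cells = 3679  → 2.5176
row 4: Σ corner-gray over 7 cells = 3583  → 2.4519
row 5: Σ corner-gray over 7 cells = 3696  → 2.5292
row 6: Σ corner-gray over 7 cells = 3642  → 2.4923
row 7: Σ corner-gray over 7 cells = 3156  → 2.1597
row 8: Σ corner-gray over 7 cells = 3621  → 2.4779
row 9: Σ corner-gray over 7 cells = 3433  → 2.3492
row 10: Σ corner-gray over 7 cells = 3422  → 2.3417
row 11: Σ corner-gray over 7 cells = 4007  → 2.7420
row 12: Σ corner-gray over 7 cells = 3843  → 2.6298
row 13: Σ corner-gray over 7 cells = 3449  → 2.3602
row 14: Σ corner-gray over 7 cells = 3719  → 2.5450
Σ rows: total corner-gray = 53935  → 36.9085 mm³


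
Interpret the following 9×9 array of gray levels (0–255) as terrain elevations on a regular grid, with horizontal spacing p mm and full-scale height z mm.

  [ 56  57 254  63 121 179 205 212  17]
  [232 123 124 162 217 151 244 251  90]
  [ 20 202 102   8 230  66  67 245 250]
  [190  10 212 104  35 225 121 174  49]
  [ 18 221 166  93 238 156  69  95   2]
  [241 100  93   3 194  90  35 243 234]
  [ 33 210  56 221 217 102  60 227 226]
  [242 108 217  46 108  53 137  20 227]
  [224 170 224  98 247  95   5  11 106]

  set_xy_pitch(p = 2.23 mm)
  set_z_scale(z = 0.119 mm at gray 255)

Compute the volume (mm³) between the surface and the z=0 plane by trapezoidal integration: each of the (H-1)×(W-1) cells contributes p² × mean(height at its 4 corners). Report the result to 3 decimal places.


height_mm = gray/255 × 0.119; cell vol = 2.23² × mean(4 corners)
unit = 2.23² × 0.119 / (4×255) = 0.000580172 mm³ per gray-sum
row 0: Σ corner-gray over 8 cells = 5121  → 2.9711
row 1: Σ corner-gray over 8 cells = 4976  → 2.8869
row 2: Σ corner-gray over 8 cells = 4111  → 2.3851
row 3: Σ corner-gray over 8 cells = 4097  → 2.3770
row 4: Σ corner-gray over 8 cells = 4087  → 2.3712
row 5: Σ corner-gray over 8 cells = 4436  → 2.5736
row 6: Σ corner-gray over 8 cells = 4292  → 2.4901
row 7: Σ corner-gray over 8 cells = 3877  → 2.2493
Σ rows: total corner-gray = 34997  → 20.3043 mm³

20.304


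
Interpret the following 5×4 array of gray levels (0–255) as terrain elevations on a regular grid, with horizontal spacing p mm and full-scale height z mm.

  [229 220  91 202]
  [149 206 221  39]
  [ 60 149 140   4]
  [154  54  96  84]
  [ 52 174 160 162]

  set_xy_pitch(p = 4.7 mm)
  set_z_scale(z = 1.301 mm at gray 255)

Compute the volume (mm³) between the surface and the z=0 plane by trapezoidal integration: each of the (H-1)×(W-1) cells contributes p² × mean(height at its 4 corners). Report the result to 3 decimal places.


height_mm = gray/255 × 1.301; cell vol = 4.7² × mean(4 corners)
unit = 4.7² × 1.301 / (4×255) = 0.0281756 mm³ per gray-sum
row 0: Σ corner-gray over 3 cells = 2095  → 59.0278
row 1: Σ corner-gray over 3 cells = 1684  → 47.4477
row 2: Σ corner-gray over 3 cells = 1180  → 33.2472
row 3: Σ corner-gray over 3 cells = 1420  → 40.0093
Σ rows: total corner-gray = 6379  → 179.7320 mm³

179.732


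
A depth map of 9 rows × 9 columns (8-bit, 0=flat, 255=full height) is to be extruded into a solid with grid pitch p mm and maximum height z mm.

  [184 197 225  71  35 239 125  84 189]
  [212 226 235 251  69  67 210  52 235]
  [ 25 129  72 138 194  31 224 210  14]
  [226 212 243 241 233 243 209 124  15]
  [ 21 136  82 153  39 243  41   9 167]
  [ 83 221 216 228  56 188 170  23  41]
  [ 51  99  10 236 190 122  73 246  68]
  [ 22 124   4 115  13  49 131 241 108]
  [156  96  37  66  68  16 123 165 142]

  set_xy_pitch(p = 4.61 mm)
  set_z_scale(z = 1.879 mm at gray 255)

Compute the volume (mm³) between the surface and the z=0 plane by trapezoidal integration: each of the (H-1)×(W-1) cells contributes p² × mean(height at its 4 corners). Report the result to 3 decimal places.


1355.558

height_mm = gray/255 × 1.879; cell vol = 4.61² × mean(4 corners)
unit = 4.61² × 1.879 / (4×255) = 0.0391497 mm³ per gray-sum
row 0: Σ corner-gray over 8 cells = 4992  → 195.4353
row 1: Σ corner-gray over 8 cells = 4702  → 184.0819
row 2: Σ corner-gray over 8 cells = 5286  → 206.9453
row 3: Σ corner-gray over 8 cells = 4845  → 189.6803
row 4: Σ corner-gray over 8 cells = 3922  → 153.5451
row 5: Σ corner-gray over 8 cells = 4399  → 172.2195
row 6: Σ corner-gray over 8 cells = 3555  → 139.1772
row 7: Σ corner-gray over 8 cells = 2924  → 114.4737
Σ rows: total corner-gray = 34625  → 1355.5584 mm³


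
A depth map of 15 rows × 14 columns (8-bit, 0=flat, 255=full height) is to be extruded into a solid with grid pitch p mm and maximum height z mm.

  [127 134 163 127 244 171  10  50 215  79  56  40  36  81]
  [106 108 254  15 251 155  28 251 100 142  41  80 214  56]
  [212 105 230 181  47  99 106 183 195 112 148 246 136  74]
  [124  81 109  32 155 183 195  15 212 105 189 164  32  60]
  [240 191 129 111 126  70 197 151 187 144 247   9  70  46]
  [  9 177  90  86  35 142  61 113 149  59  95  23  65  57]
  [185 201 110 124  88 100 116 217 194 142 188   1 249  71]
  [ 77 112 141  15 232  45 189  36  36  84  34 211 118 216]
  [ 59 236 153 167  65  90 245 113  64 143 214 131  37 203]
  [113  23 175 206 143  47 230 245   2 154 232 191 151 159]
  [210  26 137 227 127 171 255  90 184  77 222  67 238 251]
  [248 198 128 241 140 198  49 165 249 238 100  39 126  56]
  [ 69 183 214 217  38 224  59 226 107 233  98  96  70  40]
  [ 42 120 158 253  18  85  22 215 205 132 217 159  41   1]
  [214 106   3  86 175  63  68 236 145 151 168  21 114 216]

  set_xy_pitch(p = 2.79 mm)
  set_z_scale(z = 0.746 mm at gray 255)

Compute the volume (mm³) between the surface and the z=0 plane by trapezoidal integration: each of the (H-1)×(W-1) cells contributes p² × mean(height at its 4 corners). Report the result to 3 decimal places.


549.496

height_mm = gray/255 × 0.746; cell vol = 2.79² × mean(4 corners)
unit = 2.79² × 0.746 / (4×255) = 0.00569308 mm³ per gray-sum
row 0: Σ corner-gray over 13 cells = 6298  → 35.8550
row 1: Σ corner-gray over 13 cells = 7302  → 41.5708
row 2: Σ corner-gray over 13 cells = 6990  → 39.7946
row 3: Σ corner-gray over 13 cells = 6678  → 38.0184
row 4: Σ corner-gray over 13 cells = 5806  → 33.0540
row 5: Σ corner-gray over 13 cells = 5972  → 33.9991
row 6: Σ corner-gray over 13 cells = 6515  → 37.0904
row 7: Σ corner-gray over 13 cells = 6377  → 36.3048
row 8: Σ corner-gray over 13 cells = 7448  → 42.4020
row 9: Σ corner-gray over 13 cells = 7973  → 45.3909
row 10: Σ corner-gray over 13 cells = 8149  → 46.3929
row 11: Σ corner-gray over 13 cells = 7685  → 43.7513
row 12: Σ corner-gray over 13 cells = 6932  → 39.4644
row 13: Σ corner-gray over 13 cells = 6395  → 36.4072
Σ rows: total corner-gray = 96520  → 549.4958 mm³
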